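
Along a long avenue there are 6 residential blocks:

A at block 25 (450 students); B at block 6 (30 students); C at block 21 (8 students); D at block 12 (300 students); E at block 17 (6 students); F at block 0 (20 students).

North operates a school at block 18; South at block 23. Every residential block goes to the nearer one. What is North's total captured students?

The indifferent point is the midpoint (18+23)/2 = 20.5; residential blocks left of it (closer to North at 18) go to North, those right go to South.
  F at 0 (w=20) → North
  B at 6 (w=30) → North
  D at 12 (w=300) → North
  E at 17 (w=6) → North
  C at 21 (w=8) → South
  A at 25 (w=450) → South
North captures 356; South captures 458.

356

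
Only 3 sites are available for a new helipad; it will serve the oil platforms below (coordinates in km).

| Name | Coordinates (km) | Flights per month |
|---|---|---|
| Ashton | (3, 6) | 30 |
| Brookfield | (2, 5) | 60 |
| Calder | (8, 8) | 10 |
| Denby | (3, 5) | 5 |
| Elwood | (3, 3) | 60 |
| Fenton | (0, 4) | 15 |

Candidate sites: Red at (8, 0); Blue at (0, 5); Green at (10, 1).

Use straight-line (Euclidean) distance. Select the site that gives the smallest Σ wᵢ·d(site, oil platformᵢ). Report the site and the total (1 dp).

Blue, total 546.6 km

Total weighted distance at each candidate:
  Red (8, 0): total = 1302.3
  Blue (0, 5): total = 546.6
  Green (10, 1): total = 1501.2
Minimum is at Blue with total 546.6 km.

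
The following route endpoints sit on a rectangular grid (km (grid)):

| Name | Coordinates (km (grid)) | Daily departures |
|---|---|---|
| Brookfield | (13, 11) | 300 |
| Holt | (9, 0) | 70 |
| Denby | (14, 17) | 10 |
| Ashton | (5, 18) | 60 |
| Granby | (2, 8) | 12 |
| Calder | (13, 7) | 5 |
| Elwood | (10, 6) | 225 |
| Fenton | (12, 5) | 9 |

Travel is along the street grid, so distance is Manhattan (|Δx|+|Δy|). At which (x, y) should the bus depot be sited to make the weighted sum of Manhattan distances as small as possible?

(10, 11)

Manhattan distance separates: Σwᵢ(|x−xᵢ|+|y−yᵢ|) = Σwᵢ|x−xᵢ| + Σwᵢ|y−yᵢ|, so x and y are optimised independently as 1-D weighted medians.
Total weight W = 691; half = 345.5.
x-coordinate, sorted with cumulative weight:
  x=2 (Granby, w=12) cum 12
  x=5 (Ashton, w=60) cum 72
  x=9 (Holt, w=70) cum 142
  x=10 (Elwood, w=225) cum 367  ← median
  x=12 (Fenton, w=9) cum 376
  x=13 (Brookfield, w=300) cum 676
  x=13 (Calder, w=5) cum 681
  x=14 (Denby, w=10) cum 691
⇒ x* = 10
y-coordinate, sorted with cumulative weight:
  y=0 (Holt, w=70) cum 70
  y=5 (Fenton, w=9) cum 79
  y=6 (Elwood, w=225) cum 304
  y=7 (Calder, w=5) cum 309
  y=8 (Granby, w=12) cum 321
  y=11 (Brookfield, w=300) cum 621  ← median
  y=17 (Denby, w=10) cum 631
  y=18 (Ashton, w=60) cum 691
⇒ y* = 11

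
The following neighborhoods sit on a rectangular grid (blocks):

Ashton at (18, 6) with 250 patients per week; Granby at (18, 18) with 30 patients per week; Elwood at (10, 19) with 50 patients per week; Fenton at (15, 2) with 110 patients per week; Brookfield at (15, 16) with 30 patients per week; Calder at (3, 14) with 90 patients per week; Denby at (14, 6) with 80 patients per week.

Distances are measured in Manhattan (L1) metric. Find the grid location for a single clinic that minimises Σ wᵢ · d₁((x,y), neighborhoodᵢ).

Manhattan distance separates: Σwᵢ(|x−xᵢ|+|y−yᵢ|) = Σwᵢ|x−xᵢ| + Σwᵢ|y−yᵢ|, so x and y are optimised independently as 1-D weighted medians.
Total weight W = 640; half = 320.
x-coordinate, sorted with cumulative weight:
  x=3 (Calder, w=90) cum 90
  x=10 (Elwood, w=50) cum 140
  x=14 (Denby, w=80) cum 220
  x=15 (Fenton, w=110) cum 330  ← median
  x=15 (Brookfield, w=30) cum 360
  x=18 (Ashton, w=250) cum 610
  x=18 (Granby, w=30) cum 640
⇒ x* = 15
y-coordinate, sorted with cumulative weight:
  y=2 (Fenton, w=110) cum 110
  y=6 (Ashton, w=250) cum 360  ← median
  y=6 (Denby, w=80) cum 440
  y=14 (Calder, w=90) cum 530
  y=16 (Brookfield, w=30) cum 560
  y=18 (Granby, w=30) cum 590
  y=19 (Elwood, w=50) cum 640
⇒ y* = 6

(15, 6)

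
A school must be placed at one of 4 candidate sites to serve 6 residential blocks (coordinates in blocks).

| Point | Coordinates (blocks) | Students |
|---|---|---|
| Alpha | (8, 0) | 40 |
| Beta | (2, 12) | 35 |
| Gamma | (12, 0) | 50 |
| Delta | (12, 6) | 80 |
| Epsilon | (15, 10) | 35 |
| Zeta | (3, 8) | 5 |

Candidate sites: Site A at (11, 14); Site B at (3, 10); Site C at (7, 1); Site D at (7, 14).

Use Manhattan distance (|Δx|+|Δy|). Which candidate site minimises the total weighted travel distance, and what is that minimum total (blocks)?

Site C, total 2390 blocks

Total weighted distance at each candidate:
  Site A (11, 14): total = 2885
  Site B (3, 10): total = 3125
  Site C (7, 1): total = 2390
  Site D (7, 14): total = 3305
Minimum is at Site C with total 2390 blocks.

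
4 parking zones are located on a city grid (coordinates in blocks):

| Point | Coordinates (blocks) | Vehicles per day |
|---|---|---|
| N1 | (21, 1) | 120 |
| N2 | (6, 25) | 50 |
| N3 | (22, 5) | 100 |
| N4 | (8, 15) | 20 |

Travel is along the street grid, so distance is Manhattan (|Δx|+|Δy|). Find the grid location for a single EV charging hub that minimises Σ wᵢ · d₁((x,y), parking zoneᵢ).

(21, 5)

Manhattan distance separates: Σwᵢ(|x−xᵢ|+|y−yᵢ|) = Σwᵢ|x−xᵢ| + Σwᵢ|y−yᵢ|, so x and y are optimised independently as 1-D weighted medians.
Total weight W = 290; half = 145.
x-coordinate, sorted with cumulative weight:
  x=6 (N2, w=50) cum 50
  x=8 (N4, w=20) cum 70
  x=21 (N1, w=120) cum 190  ← median
  x=22 (N3, w=100) cum 290
⇒ x* = 21
y-coordinate, sorted with cumulative weight:
  y=1 (N1, w=120) cum 120
  y=5 (N3, w=100) cum 220  ← median
  y=15 (N4, w=20) cum 240
  y=25 (N2, w=50) cum 290
⇒ y* = 5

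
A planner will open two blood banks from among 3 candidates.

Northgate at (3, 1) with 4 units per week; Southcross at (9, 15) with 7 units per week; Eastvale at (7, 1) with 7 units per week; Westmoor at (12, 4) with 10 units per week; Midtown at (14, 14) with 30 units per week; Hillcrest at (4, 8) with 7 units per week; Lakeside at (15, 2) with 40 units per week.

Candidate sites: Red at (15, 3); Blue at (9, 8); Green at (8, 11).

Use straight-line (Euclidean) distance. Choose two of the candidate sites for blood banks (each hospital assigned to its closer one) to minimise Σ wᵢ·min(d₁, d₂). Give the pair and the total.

Evaluate every pair (each demand assigned to the nearer of the two):
  {Red, Green}: total = 439.2
  {Red, Blue}: total = 477.8
  {Blue, Green}: total = 742.4
Best pair: {Red, Green} with total 439.2.

{Red, Green}, total 439.2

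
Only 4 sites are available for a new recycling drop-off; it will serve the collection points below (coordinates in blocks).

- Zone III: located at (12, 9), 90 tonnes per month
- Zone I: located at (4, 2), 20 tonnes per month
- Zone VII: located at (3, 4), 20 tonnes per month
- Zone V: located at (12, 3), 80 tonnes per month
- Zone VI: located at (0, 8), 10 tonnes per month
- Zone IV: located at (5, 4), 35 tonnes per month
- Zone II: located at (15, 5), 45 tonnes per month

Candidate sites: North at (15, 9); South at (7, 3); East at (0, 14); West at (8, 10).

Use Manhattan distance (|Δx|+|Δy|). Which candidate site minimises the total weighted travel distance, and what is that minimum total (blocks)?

South, total 2245 blocks

Total weighted distance at each candidate:
  North (15, 9): total = 2555
  South (7, 3): total = 2245
  East (0, 14): total = 5615
  West (8, 10): total = 2745
Minimum is at South with total 2245 blocks.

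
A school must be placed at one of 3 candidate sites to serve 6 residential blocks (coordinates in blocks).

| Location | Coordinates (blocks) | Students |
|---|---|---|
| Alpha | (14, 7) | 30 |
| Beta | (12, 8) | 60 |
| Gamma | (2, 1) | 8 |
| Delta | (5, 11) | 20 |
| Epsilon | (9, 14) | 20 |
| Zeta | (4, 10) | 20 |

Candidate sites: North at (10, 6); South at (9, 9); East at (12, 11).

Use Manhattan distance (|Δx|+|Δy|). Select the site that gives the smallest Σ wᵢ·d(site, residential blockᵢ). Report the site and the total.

South, total 910 blocks

Total weighted distance at each candidate:
  North (10, 6): total = 1074
  South (9, 9): total = 910
  East (12, 11): total = 960
Minimum is at South with total 910 blocks.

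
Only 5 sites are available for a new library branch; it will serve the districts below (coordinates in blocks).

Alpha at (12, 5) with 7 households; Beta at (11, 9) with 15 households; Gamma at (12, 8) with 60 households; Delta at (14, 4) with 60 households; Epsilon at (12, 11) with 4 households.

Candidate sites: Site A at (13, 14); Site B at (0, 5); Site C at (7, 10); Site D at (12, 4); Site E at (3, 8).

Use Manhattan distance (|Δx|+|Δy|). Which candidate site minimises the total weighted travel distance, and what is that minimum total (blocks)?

Total weighted distance at each candidate:
  Site A (13, 14): total = 1271
  Site B (0, 5): total = 2181
  Site C (7, 10): total = 1369
  Site D (12, 4): total = 485
  Site E (3, 8): total = 1707
Minimum is at Site D with total 485 blocks.

Site D, total 485 blocks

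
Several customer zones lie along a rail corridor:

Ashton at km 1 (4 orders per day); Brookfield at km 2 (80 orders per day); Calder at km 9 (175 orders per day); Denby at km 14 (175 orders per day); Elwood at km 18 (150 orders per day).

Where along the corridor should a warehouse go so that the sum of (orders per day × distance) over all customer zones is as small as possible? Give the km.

For a sum of weighted absolute distances on a line, the optimum is the weighted median (not the mean). Total weight W = 584; half-weight = 292.
Sort by position and accumulate weight:
  km 1 (Ashton, w=4) → cum 4
  km 2 (Brookfield, w=80) → cum 84
  km 9 (Calder, w=175) → cum 259
  km 14 (Denby, w=175) → cum 434  ≥ 292 → median here
  km 18 (Elwood, w=150) → cum 584
Optimal location: km 14.

x = 14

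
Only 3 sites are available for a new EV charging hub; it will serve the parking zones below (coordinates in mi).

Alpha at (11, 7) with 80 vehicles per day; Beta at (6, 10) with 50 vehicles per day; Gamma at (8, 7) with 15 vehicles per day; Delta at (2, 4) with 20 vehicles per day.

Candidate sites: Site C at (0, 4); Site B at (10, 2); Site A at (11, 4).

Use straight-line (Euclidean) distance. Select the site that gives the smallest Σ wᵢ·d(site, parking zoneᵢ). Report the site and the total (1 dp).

Total weighted distance at each candidate:
  Site C (0, 4): total = 1504.6
  Site B (10, 2): total = 1100.8
  Site A (11, 4): total = 874.2
Minimum is at Site A with total 874.2 mi.

Site A, total 874.2 mi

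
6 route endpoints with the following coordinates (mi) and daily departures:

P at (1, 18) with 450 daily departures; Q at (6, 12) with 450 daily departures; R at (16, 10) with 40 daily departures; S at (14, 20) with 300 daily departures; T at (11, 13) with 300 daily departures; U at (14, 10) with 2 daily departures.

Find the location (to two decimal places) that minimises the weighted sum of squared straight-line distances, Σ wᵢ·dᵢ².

(7.34, 15.45)

The minimiser of Σwᵢ‖p−pᵢ‖² is the weighted centroid p* = (Σwᵢpᵢ)/(Σwᵢ).
Σwᵢ = 1542.
Σwᵢxᵢ = 450·1 + 450·6 + 40·16 + 300·14 + 300·11 + 2·14 = 11318.
Σwᵢyᵢ = 450·18 + 450·12 + 40·10 + 300·20 + 300·13 + 2·10 = 23820.
x* = 11318/1542 = 7.34, y* = 23820/1542 = 15.45.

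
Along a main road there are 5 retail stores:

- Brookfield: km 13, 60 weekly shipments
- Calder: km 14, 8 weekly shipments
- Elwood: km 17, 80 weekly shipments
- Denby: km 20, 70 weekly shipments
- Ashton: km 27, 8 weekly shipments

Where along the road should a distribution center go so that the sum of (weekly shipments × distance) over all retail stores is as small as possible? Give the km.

x = 17

For a sum of weighted absolute distances on a line, the optimum is the weighted median (not the mean). Total weight W = 226; half-weight = 113.
Sort by position and accumulate weight:
  km 13 (Brookfield, w=60) → cum 60
  km 14 (Calder, w=8) → cum 68
  km 17 (Elwood, w=80) → cum 148  ≥ 113 → median here
  km 20 (Denby, w=70) → cum 218
  km 27 (Ashton, w=8) → cum 226
Optimal location: km 17.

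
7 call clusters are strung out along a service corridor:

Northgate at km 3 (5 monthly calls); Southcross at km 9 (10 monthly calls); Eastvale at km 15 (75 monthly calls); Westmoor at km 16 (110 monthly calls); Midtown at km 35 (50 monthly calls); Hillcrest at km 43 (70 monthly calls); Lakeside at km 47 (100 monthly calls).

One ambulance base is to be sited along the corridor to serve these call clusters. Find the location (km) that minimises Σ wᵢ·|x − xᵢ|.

x = 35

For a sum of weighted absolute distances on a line, the optimum is the weighted median (not the mean). Total weight W = 420; half-weight = 210.
Sort by position and accumulate weight:
  km 3 (Northgate, w=5) → cum 5
  km 9 (Southcross, w=10) → cum 15
  km 15 (Eastvale, w=75) → cum 90
  km 16 (Westmoor, w=110) → cum 200
  km 35 (Midtown, w=50) → cum 250  ≥ 210 → median here
  km 43 (Hillcrest, w=70) → cum 320
  km 47 (Lakeside, w=100) → cum 420
Optimal location: km 35.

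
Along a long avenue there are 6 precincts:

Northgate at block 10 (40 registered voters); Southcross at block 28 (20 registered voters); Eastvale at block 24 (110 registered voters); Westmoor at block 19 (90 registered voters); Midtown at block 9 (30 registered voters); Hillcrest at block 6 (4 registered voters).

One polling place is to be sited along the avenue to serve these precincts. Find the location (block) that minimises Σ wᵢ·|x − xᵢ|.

For a sum of weighted absolute distances on a line, the optimum is the weighted median (not the mean). Total weight W = 294; half-weight = 147.
Sort by position and accumulate weight:
  block 6 (Hillcrest, w=4) → cum 4
  block 9 (Midtown, w=30) → cum 34
  block 10 (Northgate, w=40) → cum 74
  block 19 (Westmoor, w=90) → cum 164  ≥ 147 → median here
  block 24 (Eastvale, w=110) → cum 274
  block 28 (Southcross, w=20) → cum 294
Optimal location: block 19.

x = 19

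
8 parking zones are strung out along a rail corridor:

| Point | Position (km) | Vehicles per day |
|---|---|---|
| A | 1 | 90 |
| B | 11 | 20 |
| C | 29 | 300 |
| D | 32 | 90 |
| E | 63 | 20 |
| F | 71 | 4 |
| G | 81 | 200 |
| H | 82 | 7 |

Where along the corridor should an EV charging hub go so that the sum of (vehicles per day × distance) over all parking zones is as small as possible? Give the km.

For a sum of weighted absolute distances on a line, the optimum is the weighted median (not the mean). Total weight W = 731; half-weight = 365.5.
Sort by position and accumulate weight:
  km 1 (A, w=90) → cum 90
  km 11 (B, w=20) → cum 110
  km 29 (C, w=300) → cum 410  ≥ 365.5 → median here
  km 32 (D, w=90) → cum 500
  km 63 (E, w=20) → cum 520
  km 71 (F, w=4) → cum 524
  km 81 (G, w=200) → cum 724
  km 82 (H, w=7) → cum 731
Optimal location: km 29.

x = 29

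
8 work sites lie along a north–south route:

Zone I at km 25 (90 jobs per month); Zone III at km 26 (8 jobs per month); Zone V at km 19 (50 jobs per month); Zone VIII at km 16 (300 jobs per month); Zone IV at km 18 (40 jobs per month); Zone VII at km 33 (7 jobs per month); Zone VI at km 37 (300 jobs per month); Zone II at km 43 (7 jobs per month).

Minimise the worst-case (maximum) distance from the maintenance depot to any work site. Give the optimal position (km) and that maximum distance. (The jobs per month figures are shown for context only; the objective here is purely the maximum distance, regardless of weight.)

location 29.5, max distance 13.5

The 1-center on a line is the midpoint of the two extreme points: leftmost at 16, rightmost at 43.
Optimal location = (16 + 43)/2 = 29.5; maximum distance = (43 − 16)/2 = 13.5.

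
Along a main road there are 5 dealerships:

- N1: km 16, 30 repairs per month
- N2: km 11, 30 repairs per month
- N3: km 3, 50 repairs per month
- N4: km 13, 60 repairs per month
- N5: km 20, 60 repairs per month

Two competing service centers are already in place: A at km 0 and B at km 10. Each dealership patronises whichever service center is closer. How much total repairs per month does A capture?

The indifferent point is the midpoint (0+10)/2 = 5; dealerships left of it (closer to A at 0) go to A, those right go to B.
  N3 at 3 (w=50) → A
  N2 at 11 (w=30) → B
  N4 at 13 (w=60) → B
  N1 at 16 (w=30) → B
  N5 at 20 (w=60) → B
A captures 50; B captures 180.

50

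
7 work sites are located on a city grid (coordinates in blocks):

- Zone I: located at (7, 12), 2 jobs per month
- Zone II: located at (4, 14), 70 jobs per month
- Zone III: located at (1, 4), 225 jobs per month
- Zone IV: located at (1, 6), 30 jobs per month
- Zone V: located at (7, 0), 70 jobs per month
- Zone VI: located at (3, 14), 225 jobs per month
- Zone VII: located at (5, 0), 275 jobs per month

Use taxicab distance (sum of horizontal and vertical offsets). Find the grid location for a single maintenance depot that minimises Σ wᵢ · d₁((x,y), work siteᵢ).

(3, 4)

Manhattan distance separates: Σwᵢ(|x−xᵢ|+|y−yᵢ|) = Σwᵢ|x−xᵢ| + Σwᵢ|y−yᵢ|, so x and y are optimised independently as 1-D weighted medians.
Total weight W = 897; half = 448.5.
x-coordinate, sorted with cumulative weight:
  x=1 (Zone III, w=225) cum 225
  x=1 (Zone IV, w=30) cum 255
  x=3 (Zone VI, w=225) cum 480  ← median
  x=4 (Zone II, w=70) cum 550
  x=5 (Zone VII, w=275) cum 825
  x=7 (Zone I, w=2) cum 827
  x=7 (Zone V, w=70) cum 897
⇒ x* = 3
y-coordinate, sorted with cumulative weight:
  y=0 (Zone V, w=70) cum 70
  y=0 (Zone VII, w=275) cum 345
  y=4 (Zone III, w=225) cum 570  ← median
  y=6 (Zone IV, w=30) cum 600
  y=12 (Zone I, w=2) cum 602
  y=14 (Zone II, w=70) cum 672
  y=14 (Zone VI, w=225) cum 897
⇒ y* = 4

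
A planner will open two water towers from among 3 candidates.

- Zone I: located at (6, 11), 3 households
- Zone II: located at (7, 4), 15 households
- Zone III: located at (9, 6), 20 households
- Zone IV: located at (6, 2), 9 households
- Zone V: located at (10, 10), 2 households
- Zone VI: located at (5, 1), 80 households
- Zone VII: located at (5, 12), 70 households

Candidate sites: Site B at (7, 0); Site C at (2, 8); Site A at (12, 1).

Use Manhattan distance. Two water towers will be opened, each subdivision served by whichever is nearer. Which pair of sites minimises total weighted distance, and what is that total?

{Site B, Site C}, total 1018

Evaluate every pair (each demand assigned to the nearer of the two):
  {Site B, Site C}: total = 1018
  {Site C, Site A}: total = 1434
  {Site B, Site A}: total = 1525
Best pair: {Site B, Site C} with total 1018.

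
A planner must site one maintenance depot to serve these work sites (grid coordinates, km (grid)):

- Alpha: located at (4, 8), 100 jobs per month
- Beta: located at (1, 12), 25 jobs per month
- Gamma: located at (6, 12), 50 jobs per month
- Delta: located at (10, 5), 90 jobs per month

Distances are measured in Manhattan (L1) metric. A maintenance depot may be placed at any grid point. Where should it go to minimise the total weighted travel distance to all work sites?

(6, 8)

Manhattan distance separates: Σwᵢ(|x−xᵢ|+|y−yᵢ|) = Σwᵢ|x−xᵢ| + Σwᵢ|y−yᵢ|, so x and y are optimised independently as 1-D weighted medians.
Total weight W = 265; half = 132.5.
x-coordinate, sorted with cumulative weight:
  x=1 (Beta, w=25) cum 25
  x=4 (Alpha, w=100) cum 125
  x=6 (Gamma, w=50) cum 175  ← median
  x=10 (Delta, w=90) cum 265
⇒ x* = 6
y-coordinate, sorted with cumulative weight:
  y=5 (Delta, w=90) cum 90
  y=8 (Alpha, w=100) cum 190  ← median
  y=12 (Beta, w=25) cum 215
  y=12 (Gamma, w=50) cum 265
⇒ y* = 8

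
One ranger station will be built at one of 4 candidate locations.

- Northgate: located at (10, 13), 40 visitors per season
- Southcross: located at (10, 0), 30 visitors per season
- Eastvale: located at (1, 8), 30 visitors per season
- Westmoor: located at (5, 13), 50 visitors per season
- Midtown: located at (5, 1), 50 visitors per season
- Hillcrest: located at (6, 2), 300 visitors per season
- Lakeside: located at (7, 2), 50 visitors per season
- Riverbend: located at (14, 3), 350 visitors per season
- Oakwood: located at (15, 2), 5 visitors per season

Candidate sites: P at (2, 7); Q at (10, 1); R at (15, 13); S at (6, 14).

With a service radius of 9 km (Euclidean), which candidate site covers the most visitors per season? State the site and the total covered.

Coverage radius r = 9 km; a point is covered iff (Δx)²+(Δy)² ≤ 9² = 81.
  P (2, 7): covers {Eastvale, Westmoor, Midtown, Hillcrest, Lakeside} → 480
  Q (10, 1): covers {Southcross, Midtown, Hillcrest, Lakeside, Riverbend, Oakwood} → 785
  R (15, 13): covers {Northgate} → 40
  S (6, 14): covers {Northgate, Eastvale, Westmoor} → 120
Maximum coverage at Q: 785 visitors per season.

Q, covering 785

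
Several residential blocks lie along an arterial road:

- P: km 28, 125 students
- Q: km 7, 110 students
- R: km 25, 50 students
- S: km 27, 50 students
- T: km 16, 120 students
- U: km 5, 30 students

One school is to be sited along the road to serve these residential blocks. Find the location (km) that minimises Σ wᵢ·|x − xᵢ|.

For a sum of weighted absolute distances on a line, the optimum is the weighted median (not the mean). Total weight W = 485; half-weight = 242.5.
Sort by position and accumulate weight:
  km 5 (U, w=30) → cum 30
  km 7 (Q, w=110) → cum 140
  km 16 (T, w=120) → cum 260  ≥ 242.5 → median here
  km 25 (R, w=50) → cum 310
  km 27 (S, w=50) → cum 360
  km 28 (P, w=125) → cum 485
Optimal location: km 16.

x = 16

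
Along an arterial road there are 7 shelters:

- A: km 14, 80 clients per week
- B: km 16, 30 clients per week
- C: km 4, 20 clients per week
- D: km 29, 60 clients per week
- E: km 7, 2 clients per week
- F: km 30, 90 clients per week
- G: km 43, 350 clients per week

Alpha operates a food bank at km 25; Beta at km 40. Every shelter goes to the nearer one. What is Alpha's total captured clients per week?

The indifferent point is the midpoint (25+40)/2 = 32.5; shelters left of it (closer to Alpha at 25) go to Alpha, those right go to Beta.
  C at 4 (w=20) → Alpha
  E at 7 (w=2) → Alpha
  A at 14 (w=80) → Alpha
  B at 16 (w=30) → Alpha
  D at 29 (w=60) → Alpha
  F at 30 (w=90) → Alpha
  G at 43 (w=350) → Beta
Alpha captures 282; Beta captures 350.

282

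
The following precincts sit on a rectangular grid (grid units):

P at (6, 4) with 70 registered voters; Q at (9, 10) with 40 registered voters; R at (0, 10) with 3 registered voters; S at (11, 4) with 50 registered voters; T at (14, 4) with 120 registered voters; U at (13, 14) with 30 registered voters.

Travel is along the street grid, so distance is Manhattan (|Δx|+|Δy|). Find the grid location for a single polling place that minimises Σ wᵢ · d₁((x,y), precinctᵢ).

Manhattan distance separates: Σwᵢ(|x−xᵢ|+|y−yᵢ|) = Σwᵢ|x−xᵢ| + Σwᵢ|y−yᵢ|, so x and y are optimised independently as 1-D weighted medians.
Total weight W = 313; half = 156.5.
x-coordinate, sorted with cumulative weight:
  x=0 (R, w=3) cum 3
  x=6 (P, w=70) cum 73
  x=9 (Q, w=40) cum 113
  x=11 (S, w=50) cum 163  ← median
  x=13 (U, w=30) cum 193
  x=14 (T, w=120) cum 313
⇒ x* = 11
y-coordinate, sorted with cumulative weight:
  y=4 (P, w=70) cum 70
  y=4 (S, w=50) cum 120
  y=4 (T, w=120) cum 240  ← median
  y=10 (Q, w=40) cum 280
  y=10 (R, w=3) cum 283
  y=14 (U, w=30) cum 313
⇒ y* = 4

(11, 4)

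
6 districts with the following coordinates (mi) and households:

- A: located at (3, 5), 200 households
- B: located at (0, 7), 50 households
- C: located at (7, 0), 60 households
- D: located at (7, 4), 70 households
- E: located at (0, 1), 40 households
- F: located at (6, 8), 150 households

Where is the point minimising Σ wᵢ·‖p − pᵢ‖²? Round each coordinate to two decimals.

The minimiser of Σwᵢ‖p−pᵢ‖² is the weighted centroid p* = (Σwᵢpᵢ)/(Σwᵢ).
Σwᵢ = 570.
Σwᵢxᵢ = 200·3 + 50·0 + 60·7 + 70·7 + 40·0 + 150·6 = 2410.
Σwᵢyᵢ = 200·5 + 50·7 + 60·0 + 70·4 + 40·1 + 150·8 = 2870.
x* = 2410/570 = 4.23, y* = 2870/570 = 5.04.

(4.23, 5.04)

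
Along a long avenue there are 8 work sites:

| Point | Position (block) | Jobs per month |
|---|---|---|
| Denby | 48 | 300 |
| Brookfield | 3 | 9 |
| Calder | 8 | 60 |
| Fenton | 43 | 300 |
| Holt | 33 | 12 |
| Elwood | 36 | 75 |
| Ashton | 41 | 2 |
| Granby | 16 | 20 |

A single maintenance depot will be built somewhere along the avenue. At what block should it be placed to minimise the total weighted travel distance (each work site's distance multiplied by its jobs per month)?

For a sum of weighted absolute distances on a line, the optimum is the weighted median (not the mean). Total weight W = 778; half-weight = 389.
Sort by position and accumulate weight:
  block 3 (Brookfield, w=9) → cum 9
  block 8 (Calder, w=60) → cum 69
  block 16 (Granby, w=20) → cum 89
  block 33 (Holt, w=12) → cum 101
  block 36 (Elwood, w=75) → cum 176
  block 41 (Ashton, w=2) → cum 178
  block 43 (Fenton, w=300) → cum 478  ≥ 389 → median here
  block 48 (Denby, w=300) → cum 778
Optimal location: block 43.

x = 43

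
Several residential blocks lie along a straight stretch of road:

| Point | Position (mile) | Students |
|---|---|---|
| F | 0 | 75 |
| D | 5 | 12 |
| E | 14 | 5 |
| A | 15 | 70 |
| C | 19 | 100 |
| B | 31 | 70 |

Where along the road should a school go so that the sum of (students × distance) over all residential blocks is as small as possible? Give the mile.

x = 19

For a sum of weighted absolute distances on a line, the optimum is the weighted median (not the mean). Total weight W = 332; half-weight = 166.
Sort by position and accumulate weight:
  mile 0 (F, w=75) → cum 75
  mile 5 (D, w=12) → cum 87
  mile 14 (E, w=5) → cum 92
  mile 15 (A, w=70) → cum 162
  mile 19 (C, w=100) → cum 262  ≥ 166 → median here
  mile 31 (B, w=70) → cum 332
Optimal location: mile 19.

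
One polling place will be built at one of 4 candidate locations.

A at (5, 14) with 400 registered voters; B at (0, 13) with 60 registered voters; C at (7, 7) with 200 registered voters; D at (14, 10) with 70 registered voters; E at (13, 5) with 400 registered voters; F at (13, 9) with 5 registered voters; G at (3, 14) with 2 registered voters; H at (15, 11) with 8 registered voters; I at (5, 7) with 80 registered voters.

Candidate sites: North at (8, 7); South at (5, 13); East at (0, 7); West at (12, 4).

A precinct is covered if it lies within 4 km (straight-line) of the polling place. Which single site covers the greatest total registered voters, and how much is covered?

South, covering 402

Coverage radius r = 4 km; a point is covered iff (Δx)²+(Δy)² ≤ 4² = 16.
  North (8, 7): covers {C, I} → 280
  South (5, 13): covers {A, G} → 402
  East (0, 7): covers {none} → 0
  West (12, 4): covers {E} → 400
Maximum coverage at South: 402 registered voters.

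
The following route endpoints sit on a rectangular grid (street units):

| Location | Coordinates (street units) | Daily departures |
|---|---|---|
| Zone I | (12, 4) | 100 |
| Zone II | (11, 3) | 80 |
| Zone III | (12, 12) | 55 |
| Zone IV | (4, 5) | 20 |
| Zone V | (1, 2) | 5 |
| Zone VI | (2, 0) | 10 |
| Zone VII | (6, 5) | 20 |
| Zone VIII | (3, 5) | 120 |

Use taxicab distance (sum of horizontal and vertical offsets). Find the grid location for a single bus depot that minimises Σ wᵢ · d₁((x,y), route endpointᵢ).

Manhattan distance separates: Σwᵢ(|x−xᵢ|+|y−yᵢ|) = Σwᵢ|x−xᵢ| + Σwᵢ|y−yᵢ|, so x and y are optimised independently as 1-D weighted medians.
Total weight W = 410; half = 205.
x-coordinate, sorted with cumulative weight:
  x=1 (Zone V, w=5) cum 5
  x=2 (Zone VI, w=10) cum 15
  x=3 (Zone VIII, w=120) cum 135
  x=4 (Zone IV, w=20) cum 155
  x=6 (Zone VII, w=20) cum 175
  x=11 (Zone II, w=80) cum 255  ← median
  x=12 (Zone I, w=100) cum 355
  x=12 (Zone III, w=55) cum 410
⇒ x* = 11
y-coordinate, sorted with cumulative weight:
  y=0 (Zone VI, w=10) cum 10
  y=2 (Zone V, w=5) cum 15
  y=3 (Zone II, w=80) cum 95
  y=4 (Zone I, w=100) cum 195
  y=5 (Zone IV, w=20) cum 215  ← median
  y=5 (Zone VII, w=20) cum 235
  y=5 (Zone VIII, w=120) cum 355
  y=12 (Zone III, w=55) cum 410
⇒ y* = 5

(11, 5)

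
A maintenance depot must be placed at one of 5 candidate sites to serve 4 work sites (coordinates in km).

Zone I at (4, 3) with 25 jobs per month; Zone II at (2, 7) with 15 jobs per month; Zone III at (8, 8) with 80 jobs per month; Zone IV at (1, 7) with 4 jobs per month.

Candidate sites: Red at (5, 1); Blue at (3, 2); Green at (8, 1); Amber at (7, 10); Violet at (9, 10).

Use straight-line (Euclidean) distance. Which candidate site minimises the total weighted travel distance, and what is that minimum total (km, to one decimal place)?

Total weighted distance at each candidate:
  Red (5, 1): total = 794.6
  Blue (3, 2): total = 758.2
  Green (8, 1): total = 836.0
  Amber (7, 10): total = 483.6
  Violet (9, 10): total = 542.4
Minimum is at Amber with total 483.6 km.

Amber, total 483.6 km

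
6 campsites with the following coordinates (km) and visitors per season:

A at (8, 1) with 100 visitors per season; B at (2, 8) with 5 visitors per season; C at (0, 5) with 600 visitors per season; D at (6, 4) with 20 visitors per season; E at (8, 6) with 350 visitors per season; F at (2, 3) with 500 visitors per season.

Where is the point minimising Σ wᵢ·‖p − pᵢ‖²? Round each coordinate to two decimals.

The minimiser of Σwᵢ‖p−pᵢ‖² is the weighted centroid p* = (Σwᵢpᵢ)/(Σwᵢ).
Σwᵢ = 1575.
Σwᵢxᵢ = 100·8 + 5·2 + 600·0 + 20·6 + 350·8 + 500·2 = 4730.
Σwᵢyᵢ = 100·1 + 5·8 + 600·5 + 20·4 + 350·6 + 500·3 = 6820.
x* = 4730/1575 = 3.00, y* = 6820/1575 = 4.33.

(3.00, 4.33)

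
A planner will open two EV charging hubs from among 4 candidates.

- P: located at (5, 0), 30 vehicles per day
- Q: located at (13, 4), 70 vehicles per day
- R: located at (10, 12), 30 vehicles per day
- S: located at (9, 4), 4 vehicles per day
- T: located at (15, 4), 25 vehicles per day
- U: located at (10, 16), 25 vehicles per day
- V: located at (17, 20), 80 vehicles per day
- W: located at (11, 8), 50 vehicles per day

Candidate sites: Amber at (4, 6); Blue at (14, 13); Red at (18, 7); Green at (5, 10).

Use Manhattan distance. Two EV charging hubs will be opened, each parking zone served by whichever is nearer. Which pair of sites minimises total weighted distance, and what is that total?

Evaluate every pair (each demand assigned to the nearer of the two):
  {Amber, Blue}: total = 2713
  {Blue, Green}: total = 2815
  {Blue, Red}: total = 2883
  {Red, Green}: total = 3055
  {Amber, Red}: total = 3228
  {Amber, Green}: total = 3978
Best pair: {Amber, Blue} with total 2713.

{Amber, Blue}, total 2713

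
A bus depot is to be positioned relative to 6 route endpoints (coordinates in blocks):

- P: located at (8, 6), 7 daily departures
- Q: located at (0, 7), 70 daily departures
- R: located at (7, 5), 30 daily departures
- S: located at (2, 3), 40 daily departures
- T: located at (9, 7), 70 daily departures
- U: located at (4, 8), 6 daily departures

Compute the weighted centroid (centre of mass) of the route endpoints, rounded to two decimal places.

The minimiser of Σwᵢ‖p−pᵢ‖² is the weighted centroid p* = (Σwᵢpᵢ)/(Σwᵢ).
Σwᵢ = 223.
Σwᵢxᵢ = 7·8 + 70·0 + 30·7 + 40·2 + 70·9 + 6·4 = 1000.
Σwᵢyᵢ = 7·6 + 70·7 + 30·5 + 40·3 + 70·7 + 6·8 = 1340.
x* = 1000/223 = 4.48, y* = 1340/223 = 6.01.

(4.48, 6.01)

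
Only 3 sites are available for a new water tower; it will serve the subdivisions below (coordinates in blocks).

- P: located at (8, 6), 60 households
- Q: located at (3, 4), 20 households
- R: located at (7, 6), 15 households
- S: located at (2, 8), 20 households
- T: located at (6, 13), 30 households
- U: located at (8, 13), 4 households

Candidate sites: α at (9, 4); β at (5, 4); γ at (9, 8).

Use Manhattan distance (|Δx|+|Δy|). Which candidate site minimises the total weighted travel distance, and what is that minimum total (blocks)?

Total weighted distance at each candidate:
  α (9, 4): total = 980
  β (5, 4): total = 888
  γ (9, 8): total = 844
Minimum is at γ with total 844 blocks.

γ, total 844 blocks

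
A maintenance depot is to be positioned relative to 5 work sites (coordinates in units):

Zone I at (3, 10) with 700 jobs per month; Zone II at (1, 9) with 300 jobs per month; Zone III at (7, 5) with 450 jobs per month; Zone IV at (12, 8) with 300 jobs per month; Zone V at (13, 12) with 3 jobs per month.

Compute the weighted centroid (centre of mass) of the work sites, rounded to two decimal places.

The minimiser of Σwᵢ‖p−pᵢ‖² is the weighted centroid p* = (Σwᵢpᵢ)/(Σwᵢ).
Σwᵢ = 1753.
Σwᵢxᵢ = 700·3 + 300·1 + 450·7 + 300·12 + 3·13 = 9189.
Σwᵢyᵢ = 700·10 + 300·9 + 450·5 + 300·8 + 3·12 = 14386.
x* = 9189/1753 = 5.24, y* = 14386/1753 = 8.21.

(5.24, 8.21)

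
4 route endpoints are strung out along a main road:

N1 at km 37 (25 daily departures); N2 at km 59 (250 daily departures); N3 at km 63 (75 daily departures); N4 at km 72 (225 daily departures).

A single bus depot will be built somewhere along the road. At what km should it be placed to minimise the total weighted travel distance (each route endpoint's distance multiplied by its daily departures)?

x = 63

For a sum of weighted absolute distances on a line, the optimum is the weighted median (not the mean). Total weight W = 575; half-weight = 287.5.
Sort by position and accumulate weight:
  km 37 (N1, w=25) → cum 25
  km 59 (N2, w=250) → cum 275
  km 63 (N3, w=75) → cum 350  ≥ 287.5 → median here
  km 72 (N4, w=225) → cum 575
Optimal location: km 63.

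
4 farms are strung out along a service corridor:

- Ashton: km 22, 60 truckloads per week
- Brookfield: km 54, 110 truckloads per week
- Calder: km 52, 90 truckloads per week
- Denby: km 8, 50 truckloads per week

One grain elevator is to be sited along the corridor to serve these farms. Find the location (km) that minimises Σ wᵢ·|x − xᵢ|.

x = 52

For a sum of weighted absolute distances on a line, the optimum is the weighted median (not the mean). Total weight W = 310; half-weight = 155.
Sort by position and accumulate weight:
  km 8 (Denby, w=50) → cum 50
  km 22 (Ashton, w=60) → cum 110
  km 52 (Calder, w=90) → cum 200  ≥ 155 → median here
  km 54 (Brookfield, w=110) → cum 310
Optimal location: km 52.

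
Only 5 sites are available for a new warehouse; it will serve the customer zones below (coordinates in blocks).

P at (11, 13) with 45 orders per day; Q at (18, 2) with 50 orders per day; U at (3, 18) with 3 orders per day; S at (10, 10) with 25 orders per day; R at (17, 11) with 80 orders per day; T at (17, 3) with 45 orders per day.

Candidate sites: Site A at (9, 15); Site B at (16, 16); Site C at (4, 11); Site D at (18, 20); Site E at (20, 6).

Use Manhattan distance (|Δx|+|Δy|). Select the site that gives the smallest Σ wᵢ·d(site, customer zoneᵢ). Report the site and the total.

Total weighted distance at each candidate:
  Site A (9, 15): total = 3317
  Site B (16, 16): total = 2615
  Site C (4, 11): total = 3739
  Site D (18, 20): total = 3641
  Site E (20, 6): total = 2367
Minimum is at Site E with total 2367 blocks.

Site E, total 2367 blocks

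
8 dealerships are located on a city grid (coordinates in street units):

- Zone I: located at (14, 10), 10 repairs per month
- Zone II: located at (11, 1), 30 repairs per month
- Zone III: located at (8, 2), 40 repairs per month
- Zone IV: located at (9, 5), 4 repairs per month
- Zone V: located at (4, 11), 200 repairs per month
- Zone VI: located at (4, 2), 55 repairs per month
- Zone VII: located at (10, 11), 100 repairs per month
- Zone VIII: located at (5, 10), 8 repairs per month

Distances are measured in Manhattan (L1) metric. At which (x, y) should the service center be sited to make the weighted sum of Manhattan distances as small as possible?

Manhattan distance separates: Σwᵢ(|x−xᵢ|+|y−yᵢ|) = Σwᵢ|x−xᵢ| + Σwᵢ|y−yᵢ|, so x and y are optimised independently as 1-D weighted medians.
Total weight W = 447; half = 223.5.
x-coordinate, sorted with cumulative weight:
  x=4 (Zone V, w=200) cum 200
  x=4 (Zone VI, w=55) cum 255  ← median
  x=5 (Zone VIII, w=8) cum 263
  x=8 (Zone III, w=40) cum 303
  x=9 (Zone IV, w=4) cum 307
  x=10 (Zone VII, w=100) cum 407
  x=11 (Zone II, w=30) cum 437
  x=14 (Zone I, w=10) cum 447
⇒ x* = 4
y-coordinate, sorted with cumulative weight:
  y=1 (Zone II, w=30) cum 30
  y=2 (Zone III, w=40) cum 70
  y=2 (Zone VI, w=55) cum 125
  y=5 (Zone IV, w=4) cum 129
  y=10 (Zone I, w=10) cum 139
  y=10 (Zone VIII, w=8) cum 147
  y=11 (Zone V, w=200) cum 347  ← median
  y=11 (Zone VII, w=100) cum 447
⇒ y* = 11

(4, 11)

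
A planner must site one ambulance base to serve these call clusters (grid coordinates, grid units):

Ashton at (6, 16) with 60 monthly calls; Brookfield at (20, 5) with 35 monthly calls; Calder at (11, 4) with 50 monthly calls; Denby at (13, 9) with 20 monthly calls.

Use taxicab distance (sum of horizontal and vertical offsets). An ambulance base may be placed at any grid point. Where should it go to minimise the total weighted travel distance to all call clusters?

(11, 5)

Manhattan distance separates: Σwᵢ(|x−xᵢ|+|y−yᵢ|) = Σwᵢ|x−xᵢ| + Σwᵢ|y−yᵢ|, so x and y are optimised independently as 1-D weighted medians.
Total weight W = 165; half = 82.5.
x-coordinate, sorted with cumulative weight:
  x=6 (Ashton, w=60) cum 60
  x=11 (Calder, w=50) cum 110  ← median
  x=13 (Denby, w=20) cum 130
  x=20 (Brookfield, w=35) cum 165
⇒ x* = 11
y-coordinate, sorted with cumulative weight:
  y=4 (Calder, w=50) cum 50
  y=5 (Brookfield, w=35) cum 85  ← median
  y=9 (Denby, w=20) cum 105
  y=16 (Ashton, w=60) cum 165
⇒ y* = 5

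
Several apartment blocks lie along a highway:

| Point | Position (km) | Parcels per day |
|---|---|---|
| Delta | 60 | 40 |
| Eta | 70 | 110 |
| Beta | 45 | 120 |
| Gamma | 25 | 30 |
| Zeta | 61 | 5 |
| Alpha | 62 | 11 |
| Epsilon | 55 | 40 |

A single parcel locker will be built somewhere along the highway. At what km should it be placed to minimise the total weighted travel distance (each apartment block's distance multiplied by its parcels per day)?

x = 55

For a sum of weighted absolute distances on a line, the optimum is the weighted median (not the mean). Total weight W = 356; half-weight = 178.
Sort by position and accumulate weight:
  km 25 (Gamma, w=30) → cum 30
  km 45 (Beta, w=120) → cum 150
  km 55 (Epsilon, w=40) → cum 190  ≥ 178 → median here
  km 60 (Delta, w=40) → cum 230
  km 61 (Zeta, w=5) → cum 235
  km 62 (Alpha, w=11) → cum 246
  km 70 (Eta, w=110) → cum 356
Optimal location: km 55.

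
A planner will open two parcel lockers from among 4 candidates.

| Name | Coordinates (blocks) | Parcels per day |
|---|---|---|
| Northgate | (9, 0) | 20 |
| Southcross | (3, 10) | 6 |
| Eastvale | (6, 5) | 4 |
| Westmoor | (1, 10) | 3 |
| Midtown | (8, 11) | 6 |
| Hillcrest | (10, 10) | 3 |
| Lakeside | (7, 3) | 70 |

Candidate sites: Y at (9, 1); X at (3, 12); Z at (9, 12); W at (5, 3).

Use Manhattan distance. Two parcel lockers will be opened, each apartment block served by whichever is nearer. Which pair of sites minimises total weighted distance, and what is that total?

Evaluate every pair (each demand assigned to the nearer of the two):
  {Y, W}: total = 355
  {X, W}: total = 379
  {Z, W}: total = 391
  {Y, X}: total = 415
  {Y, Z}: total = 427
  {X, Z}: total = 1095
Best pair: {Y, W} with total 355.

{Y, W}, total 355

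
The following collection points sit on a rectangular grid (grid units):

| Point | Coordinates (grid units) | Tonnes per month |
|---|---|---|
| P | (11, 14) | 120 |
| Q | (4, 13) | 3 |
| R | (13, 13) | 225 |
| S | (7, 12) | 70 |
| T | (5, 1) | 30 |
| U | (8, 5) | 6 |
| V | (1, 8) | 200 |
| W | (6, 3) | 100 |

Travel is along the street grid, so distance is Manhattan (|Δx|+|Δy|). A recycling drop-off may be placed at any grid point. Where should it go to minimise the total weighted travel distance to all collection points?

(7, 12)

Manhattan distance separates: Σwᵢ(|x−xᵢ|+|y−yᵢ|) = Σwᵢ|x−xᵢ| + Σwᵢ|y−yᵢ|, so x and y are optimised independently as 1-D weighted medians.
Total weight W = 754; half = 377.
x-coordinate, sorted with cumulative weight:
  x=1 (V, w=200) cum 200
  x=4 (Q, w=3) cum 203
  x=5 (T, w=30) cum 233
  x=6 (W, w=100) cum 333
  x=7 (S, w=70) cum 403  ← median
  x=8 (U, w=6) cum 409
  x=11 (P, w=120) cum 529
  x=13 (R, w=225) cum 754
⇒ x* = 7
y-coordinate, sorted with cumulative weight:
  y=1 (T, w=30) cum 30
  y=3 (W, w=100) cum 130
  y=5 (U, w=6) cum 136
  y=8 (V, w=200) cum 336
  y=12 (S, w=70) cum 406  ← median
  y=13 (Q, w=3) cum 409
  y=13 (R, w=225) cum 634
  y=14 (P, w=120) cum 754
⇒ y* = 12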